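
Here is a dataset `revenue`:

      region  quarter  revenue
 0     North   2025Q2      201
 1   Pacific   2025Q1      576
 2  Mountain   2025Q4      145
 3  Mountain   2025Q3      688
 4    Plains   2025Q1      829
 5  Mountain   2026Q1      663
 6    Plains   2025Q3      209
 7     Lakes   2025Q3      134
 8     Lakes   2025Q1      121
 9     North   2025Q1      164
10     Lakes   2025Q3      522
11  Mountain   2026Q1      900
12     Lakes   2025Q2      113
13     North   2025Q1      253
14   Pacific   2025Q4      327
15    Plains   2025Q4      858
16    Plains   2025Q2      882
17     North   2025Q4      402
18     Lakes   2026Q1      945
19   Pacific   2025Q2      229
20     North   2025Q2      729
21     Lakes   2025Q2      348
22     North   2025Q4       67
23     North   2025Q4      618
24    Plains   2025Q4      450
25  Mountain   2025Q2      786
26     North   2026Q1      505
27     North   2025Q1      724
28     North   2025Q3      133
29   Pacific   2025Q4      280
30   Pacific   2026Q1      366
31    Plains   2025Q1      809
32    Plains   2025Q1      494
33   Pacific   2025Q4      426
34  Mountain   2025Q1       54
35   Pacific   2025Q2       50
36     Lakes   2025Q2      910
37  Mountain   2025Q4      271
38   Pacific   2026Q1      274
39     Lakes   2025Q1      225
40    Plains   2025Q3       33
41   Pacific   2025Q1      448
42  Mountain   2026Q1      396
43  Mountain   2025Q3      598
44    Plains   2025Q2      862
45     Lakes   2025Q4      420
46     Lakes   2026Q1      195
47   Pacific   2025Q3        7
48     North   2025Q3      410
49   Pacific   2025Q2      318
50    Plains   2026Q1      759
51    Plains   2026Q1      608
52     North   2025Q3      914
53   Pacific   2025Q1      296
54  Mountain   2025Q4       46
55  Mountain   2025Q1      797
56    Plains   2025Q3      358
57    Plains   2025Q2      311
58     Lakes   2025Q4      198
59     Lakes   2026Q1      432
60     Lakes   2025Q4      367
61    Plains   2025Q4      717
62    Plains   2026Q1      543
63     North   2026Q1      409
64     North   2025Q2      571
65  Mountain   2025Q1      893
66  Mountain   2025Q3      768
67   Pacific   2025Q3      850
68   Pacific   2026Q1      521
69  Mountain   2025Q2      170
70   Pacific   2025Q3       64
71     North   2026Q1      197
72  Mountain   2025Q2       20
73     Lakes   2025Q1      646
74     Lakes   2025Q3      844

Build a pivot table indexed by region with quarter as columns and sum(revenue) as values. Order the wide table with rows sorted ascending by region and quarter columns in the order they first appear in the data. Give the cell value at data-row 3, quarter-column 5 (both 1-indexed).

With rows sorted ascending by region, row 3 is region=North. quarter columns in first-appearance order: 2025Q2, 2025Q1, 2025Q4, 2025Q3, 2026Q1; column 5 is 2026Q1.
Long rows with region=North, quarter=2026Q1: 505 + 409 + 197 = 1111.

1111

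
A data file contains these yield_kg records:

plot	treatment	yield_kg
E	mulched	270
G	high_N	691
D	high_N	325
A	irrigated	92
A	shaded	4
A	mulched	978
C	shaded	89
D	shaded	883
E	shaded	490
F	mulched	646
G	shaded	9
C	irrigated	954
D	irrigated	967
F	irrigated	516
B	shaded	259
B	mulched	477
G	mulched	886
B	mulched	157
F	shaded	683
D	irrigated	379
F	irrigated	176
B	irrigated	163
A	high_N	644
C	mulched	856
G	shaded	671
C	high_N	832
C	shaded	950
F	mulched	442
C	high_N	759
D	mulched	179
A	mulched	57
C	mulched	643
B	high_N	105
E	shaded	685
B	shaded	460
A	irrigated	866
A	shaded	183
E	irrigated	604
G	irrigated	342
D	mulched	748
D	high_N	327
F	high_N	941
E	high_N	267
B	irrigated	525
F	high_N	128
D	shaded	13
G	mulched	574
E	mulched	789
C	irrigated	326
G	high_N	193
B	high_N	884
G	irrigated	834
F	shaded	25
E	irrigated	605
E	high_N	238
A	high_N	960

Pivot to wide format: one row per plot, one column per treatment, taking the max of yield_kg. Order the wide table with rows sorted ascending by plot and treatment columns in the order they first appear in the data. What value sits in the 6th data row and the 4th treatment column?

With rows sorted ascending by plot, row 6 is plot=F. treatment columns in first-appearance order: mulched, high_N, irrigated, shaded; column 4 is shaded.
Long rows with plot=F, treatment=shaded: max(683, 25) = 683.

683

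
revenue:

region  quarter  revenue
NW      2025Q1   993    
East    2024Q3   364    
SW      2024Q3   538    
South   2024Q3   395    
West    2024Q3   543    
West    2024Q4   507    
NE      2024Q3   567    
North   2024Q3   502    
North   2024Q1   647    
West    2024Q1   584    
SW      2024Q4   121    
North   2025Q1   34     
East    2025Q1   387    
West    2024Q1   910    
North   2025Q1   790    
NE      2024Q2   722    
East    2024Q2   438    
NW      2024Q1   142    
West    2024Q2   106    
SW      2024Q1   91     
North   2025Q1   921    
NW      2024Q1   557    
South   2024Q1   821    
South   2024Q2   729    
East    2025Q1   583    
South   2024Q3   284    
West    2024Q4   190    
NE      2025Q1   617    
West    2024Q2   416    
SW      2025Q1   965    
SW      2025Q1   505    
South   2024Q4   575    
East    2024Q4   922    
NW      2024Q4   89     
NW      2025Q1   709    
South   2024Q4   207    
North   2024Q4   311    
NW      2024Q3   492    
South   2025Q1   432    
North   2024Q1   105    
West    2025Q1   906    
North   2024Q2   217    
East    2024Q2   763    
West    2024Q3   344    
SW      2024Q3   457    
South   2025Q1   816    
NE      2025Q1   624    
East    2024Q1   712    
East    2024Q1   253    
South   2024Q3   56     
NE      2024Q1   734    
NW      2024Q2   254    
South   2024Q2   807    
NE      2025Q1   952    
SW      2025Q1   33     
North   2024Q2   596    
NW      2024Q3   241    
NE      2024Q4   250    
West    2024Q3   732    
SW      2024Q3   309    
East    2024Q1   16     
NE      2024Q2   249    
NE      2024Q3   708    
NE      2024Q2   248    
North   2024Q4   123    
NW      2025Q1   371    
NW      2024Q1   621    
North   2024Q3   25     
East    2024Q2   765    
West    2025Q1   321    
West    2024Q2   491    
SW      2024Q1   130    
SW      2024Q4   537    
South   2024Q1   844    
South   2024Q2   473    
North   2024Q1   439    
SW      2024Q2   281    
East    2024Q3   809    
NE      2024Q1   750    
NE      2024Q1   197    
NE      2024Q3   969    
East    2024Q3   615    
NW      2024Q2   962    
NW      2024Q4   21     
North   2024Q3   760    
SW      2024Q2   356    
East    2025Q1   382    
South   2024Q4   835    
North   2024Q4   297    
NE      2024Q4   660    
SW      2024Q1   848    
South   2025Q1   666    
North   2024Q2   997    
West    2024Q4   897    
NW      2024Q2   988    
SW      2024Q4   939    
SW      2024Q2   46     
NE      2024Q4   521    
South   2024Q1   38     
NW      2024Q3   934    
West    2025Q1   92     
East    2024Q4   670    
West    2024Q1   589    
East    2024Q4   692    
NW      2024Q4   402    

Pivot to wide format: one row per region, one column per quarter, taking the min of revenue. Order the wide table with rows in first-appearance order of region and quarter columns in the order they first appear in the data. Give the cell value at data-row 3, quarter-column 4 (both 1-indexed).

With rows in first-appearance order of region, row 3 is region=SW. quarter columns in first-appearance order: 2025Q1, 2024Q3, 2024Q4, 2024Q1, 2024Q2; column 4 is 2024Q1.
Long rows with region=SW, quarter=2024Q1: min(91, 130, 848) = 91.

91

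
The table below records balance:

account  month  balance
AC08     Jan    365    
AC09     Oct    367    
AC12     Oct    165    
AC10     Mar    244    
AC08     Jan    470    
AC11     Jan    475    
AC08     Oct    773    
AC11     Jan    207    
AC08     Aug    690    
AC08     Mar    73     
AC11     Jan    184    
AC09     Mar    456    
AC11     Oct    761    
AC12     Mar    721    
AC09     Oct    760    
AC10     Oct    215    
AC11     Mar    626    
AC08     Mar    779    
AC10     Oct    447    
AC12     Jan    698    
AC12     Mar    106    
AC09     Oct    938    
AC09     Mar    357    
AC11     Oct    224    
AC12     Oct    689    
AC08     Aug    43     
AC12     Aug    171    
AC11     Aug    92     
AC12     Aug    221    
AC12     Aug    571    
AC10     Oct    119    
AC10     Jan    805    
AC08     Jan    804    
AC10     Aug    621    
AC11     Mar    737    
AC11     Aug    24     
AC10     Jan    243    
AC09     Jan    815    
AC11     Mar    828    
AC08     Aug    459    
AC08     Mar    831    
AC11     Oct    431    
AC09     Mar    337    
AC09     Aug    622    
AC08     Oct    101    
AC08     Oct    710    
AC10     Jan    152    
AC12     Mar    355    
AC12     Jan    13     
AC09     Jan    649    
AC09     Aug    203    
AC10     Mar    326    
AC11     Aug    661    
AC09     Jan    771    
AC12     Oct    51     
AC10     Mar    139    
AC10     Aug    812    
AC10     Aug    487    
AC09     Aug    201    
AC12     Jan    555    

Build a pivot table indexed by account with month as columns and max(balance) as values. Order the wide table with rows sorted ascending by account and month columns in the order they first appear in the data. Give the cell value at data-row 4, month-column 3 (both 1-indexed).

828

With rows sorted ascending by account, row 4 is account=AC11. month columns in first-appearance order: Jan, Oct, Mar, Aug; column 3 is Mar.
Long rows with account=AC11, month=Mar: max(626, 737, 828) = 828.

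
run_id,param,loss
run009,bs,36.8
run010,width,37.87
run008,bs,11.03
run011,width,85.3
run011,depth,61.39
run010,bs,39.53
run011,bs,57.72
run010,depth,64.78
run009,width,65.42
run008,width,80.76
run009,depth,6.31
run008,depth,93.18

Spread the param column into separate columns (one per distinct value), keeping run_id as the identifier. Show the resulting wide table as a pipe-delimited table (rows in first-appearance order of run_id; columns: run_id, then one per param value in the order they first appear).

Columns: run_id plus the 3 distinct param values (bs, width, depth).
For example, row run009 column bs takes loss=36.8 from the long row (run009, bs).

| run_id | bs | width | depth |
| run009 | 36.8 | 65.42 | 6.31 |
| run010 | 39.53 | 37.87 | 64.78 |
| run008 | 11.03 | 80.76 | 93.18 |
| run011 | 57.72 | 85.3 | 61.39 |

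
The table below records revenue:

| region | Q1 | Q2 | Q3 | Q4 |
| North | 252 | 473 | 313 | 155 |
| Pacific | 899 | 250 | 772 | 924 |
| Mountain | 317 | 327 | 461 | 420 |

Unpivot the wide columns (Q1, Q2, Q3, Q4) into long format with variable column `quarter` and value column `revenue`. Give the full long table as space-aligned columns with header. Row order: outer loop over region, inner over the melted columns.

Each (region, column) pair becomes one row: 3 × 4 = 12 rows.
For example, (North, Q1) → revenue=252.

region    quarter  revenue
North     Q1       252    
North     Q2       473    
North     Q3       313    
North     Q4       155    
Pacific   Q1       899    
Pacific   Q2       250    
Pacific   Q3       772    
Pacific   Q4       924    
Mountain  Q1       317    
Mountain  Q2       327    
Mountain  Q3       461    
Mountain  Q4       420    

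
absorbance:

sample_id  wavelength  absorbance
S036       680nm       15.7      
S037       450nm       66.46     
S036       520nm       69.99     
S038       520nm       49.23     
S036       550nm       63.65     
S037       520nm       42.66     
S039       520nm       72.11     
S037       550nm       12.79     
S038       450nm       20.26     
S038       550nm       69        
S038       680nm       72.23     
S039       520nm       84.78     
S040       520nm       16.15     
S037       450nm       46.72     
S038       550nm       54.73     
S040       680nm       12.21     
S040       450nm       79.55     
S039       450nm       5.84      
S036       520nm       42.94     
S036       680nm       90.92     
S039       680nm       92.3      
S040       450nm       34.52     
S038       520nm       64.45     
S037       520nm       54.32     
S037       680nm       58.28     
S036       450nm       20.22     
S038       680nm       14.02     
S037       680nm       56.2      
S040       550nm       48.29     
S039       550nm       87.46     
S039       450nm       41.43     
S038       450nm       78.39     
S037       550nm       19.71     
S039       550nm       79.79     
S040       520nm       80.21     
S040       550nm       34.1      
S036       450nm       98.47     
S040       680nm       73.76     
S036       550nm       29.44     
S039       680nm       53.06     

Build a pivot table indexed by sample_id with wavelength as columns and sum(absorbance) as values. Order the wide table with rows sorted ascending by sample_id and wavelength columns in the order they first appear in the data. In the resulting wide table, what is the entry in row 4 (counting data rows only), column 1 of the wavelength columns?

145.36

With rows sorted ascending by sample_id, row 4 is sample_id=S039. wavelength columns in first-appearance order: 680nm, 450nm, 520nm, 550nm; column 1 is 680nm.
Long rows with sample_id=S039, wavelength=680nm: 92.3 + 53.06 = 145.36.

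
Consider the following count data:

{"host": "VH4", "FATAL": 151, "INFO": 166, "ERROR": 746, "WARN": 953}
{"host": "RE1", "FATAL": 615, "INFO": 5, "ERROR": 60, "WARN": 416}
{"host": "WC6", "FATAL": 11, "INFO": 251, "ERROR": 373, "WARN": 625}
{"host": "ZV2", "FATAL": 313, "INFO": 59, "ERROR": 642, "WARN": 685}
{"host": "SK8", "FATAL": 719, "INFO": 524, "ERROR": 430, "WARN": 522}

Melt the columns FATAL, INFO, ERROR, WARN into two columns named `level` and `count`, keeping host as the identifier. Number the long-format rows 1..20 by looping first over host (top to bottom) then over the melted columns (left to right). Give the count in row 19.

430

20 rows total (5 × 4). Row 19: index ⌊(19-1)/4⌋ = 4 into host → SK8; (19-1) mod 4 = 2 into the melted columns → ERROR.
So row 19 is (SK8, ERROR, 430); count = 430.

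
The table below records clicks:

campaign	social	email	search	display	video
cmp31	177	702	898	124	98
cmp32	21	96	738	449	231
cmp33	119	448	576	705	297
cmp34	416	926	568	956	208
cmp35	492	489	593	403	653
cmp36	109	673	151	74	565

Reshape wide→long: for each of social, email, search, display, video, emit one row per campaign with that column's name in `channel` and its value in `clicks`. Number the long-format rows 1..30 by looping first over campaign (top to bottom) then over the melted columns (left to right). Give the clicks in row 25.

653

30 rows total (6 × 5). Row 25: index ⌊(25-1)/5⌋ = 4 into campaign → cmp35; (25-1) mod 5 = 4 into the melted columns → video.
So row 25 is (cmp35, video, 653); clicks = 653.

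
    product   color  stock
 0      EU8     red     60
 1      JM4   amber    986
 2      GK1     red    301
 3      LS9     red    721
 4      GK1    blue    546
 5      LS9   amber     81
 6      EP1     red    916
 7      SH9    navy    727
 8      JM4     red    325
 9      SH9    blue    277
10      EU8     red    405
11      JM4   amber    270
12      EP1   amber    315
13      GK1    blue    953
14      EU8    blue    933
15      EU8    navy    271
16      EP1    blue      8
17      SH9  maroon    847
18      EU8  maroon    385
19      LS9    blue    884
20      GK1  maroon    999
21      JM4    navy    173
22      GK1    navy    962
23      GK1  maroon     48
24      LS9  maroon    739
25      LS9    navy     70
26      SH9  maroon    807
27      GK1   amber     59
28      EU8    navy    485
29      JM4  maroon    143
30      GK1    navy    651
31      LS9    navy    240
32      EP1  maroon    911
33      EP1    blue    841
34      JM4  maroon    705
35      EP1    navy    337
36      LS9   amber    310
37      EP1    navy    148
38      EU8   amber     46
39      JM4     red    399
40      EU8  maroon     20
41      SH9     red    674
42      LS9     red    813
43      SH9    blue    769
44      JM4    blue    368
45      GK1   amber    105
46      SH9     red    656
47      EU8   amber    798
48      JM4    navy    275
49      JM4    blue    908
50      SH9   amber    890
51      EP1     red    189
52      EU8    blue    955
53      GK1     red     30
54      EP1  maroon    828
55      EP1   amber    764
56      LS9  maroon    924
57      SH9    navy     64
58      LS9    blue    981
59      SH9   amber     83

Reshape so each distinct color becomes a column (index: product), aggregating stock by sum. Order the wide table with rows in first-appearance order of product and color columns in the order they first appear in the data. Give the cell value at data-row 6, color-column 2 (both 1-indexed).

973

With rows in first-appearance order of product, row 6 is product=SH9. color columns in first-appearance order: red, amber, blue, navy, maroon; column 2 is amber.
Long rows with product=SH9, color=amber: 890 + 83 = 973.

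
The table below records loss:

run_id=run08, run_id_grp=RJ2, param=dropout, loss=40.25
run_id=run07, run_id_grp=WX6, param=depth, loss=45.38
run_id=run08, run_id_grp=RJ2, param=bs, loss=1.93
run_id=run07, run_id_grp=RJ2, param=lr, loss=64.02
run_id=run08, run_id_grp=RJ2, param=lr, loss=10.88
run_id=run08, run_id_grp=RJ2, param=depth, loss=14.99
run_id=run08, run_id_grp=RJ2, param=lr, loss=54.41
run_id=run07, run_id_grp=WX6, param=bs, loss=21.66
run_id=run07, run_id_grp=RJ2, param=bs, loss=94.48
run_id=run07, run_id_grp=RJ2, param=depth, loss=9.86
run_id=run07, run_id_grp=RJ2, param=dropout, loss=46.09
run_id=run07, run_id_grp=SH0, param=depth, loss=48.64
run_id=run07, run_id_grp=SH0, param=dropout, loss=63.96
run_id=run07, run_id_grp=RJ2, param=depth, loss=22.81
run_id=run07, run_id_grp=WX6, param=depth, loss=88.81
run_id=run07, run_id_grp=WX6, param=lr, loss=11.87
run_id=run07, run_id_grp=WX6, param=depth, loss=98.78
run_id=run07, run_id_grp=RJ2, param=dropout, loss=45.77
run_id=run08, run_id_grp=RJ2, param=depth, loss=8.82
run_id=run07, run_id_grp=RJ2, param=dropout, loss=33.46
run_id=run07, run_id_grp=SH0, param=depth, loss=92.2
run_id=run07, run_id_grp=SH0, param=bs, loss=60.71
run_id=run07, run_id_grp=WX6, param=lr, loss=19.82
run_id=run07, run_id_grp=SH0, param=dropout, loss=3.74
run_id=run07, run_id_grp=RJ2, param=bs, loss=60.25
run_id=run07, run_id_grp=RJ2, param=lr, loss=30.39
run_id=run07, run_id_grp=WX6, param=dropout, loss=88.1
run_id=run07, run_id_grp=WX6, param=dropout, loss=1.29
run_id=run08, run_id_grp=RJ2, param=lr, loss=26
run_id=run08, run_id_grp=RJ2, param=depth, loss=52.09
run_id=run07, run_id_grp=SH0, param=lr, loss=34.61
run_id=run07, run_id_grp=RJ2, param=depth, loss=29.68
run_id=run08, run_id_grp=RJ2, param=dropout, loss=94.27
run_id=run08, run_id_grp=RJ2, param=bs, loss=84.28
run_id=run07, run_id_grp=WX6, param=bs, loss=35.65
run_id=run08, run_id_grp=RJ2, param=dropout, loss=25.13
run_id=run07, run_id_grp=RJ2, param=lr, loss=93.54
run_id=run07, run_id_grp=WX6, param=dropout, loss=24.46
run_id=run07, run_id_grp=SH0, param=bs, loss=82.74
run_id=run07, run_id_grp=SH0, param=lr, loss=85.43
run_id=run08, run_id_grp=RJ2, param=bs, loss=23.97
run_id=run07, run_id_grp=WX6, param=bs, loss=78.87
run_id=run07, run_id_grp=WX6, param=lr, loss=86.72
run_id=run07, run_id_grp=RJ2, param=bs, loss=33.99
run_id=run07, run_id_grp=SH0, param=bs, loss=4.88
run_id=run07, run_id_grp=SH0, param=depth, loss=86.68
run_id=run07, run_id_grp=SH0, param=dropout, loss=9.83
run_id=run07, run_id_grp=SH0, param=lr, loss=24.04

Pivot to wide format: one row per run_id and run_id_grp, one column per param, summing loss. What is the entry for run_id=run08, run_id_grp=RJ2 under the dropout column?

Rows with run_id=run08, run_id_grp=RJ2 and param=dropout: loss values are 40.25, 94.27, 25.13.
40.25 + 94.27 + 25.13 = 159.65.

159.65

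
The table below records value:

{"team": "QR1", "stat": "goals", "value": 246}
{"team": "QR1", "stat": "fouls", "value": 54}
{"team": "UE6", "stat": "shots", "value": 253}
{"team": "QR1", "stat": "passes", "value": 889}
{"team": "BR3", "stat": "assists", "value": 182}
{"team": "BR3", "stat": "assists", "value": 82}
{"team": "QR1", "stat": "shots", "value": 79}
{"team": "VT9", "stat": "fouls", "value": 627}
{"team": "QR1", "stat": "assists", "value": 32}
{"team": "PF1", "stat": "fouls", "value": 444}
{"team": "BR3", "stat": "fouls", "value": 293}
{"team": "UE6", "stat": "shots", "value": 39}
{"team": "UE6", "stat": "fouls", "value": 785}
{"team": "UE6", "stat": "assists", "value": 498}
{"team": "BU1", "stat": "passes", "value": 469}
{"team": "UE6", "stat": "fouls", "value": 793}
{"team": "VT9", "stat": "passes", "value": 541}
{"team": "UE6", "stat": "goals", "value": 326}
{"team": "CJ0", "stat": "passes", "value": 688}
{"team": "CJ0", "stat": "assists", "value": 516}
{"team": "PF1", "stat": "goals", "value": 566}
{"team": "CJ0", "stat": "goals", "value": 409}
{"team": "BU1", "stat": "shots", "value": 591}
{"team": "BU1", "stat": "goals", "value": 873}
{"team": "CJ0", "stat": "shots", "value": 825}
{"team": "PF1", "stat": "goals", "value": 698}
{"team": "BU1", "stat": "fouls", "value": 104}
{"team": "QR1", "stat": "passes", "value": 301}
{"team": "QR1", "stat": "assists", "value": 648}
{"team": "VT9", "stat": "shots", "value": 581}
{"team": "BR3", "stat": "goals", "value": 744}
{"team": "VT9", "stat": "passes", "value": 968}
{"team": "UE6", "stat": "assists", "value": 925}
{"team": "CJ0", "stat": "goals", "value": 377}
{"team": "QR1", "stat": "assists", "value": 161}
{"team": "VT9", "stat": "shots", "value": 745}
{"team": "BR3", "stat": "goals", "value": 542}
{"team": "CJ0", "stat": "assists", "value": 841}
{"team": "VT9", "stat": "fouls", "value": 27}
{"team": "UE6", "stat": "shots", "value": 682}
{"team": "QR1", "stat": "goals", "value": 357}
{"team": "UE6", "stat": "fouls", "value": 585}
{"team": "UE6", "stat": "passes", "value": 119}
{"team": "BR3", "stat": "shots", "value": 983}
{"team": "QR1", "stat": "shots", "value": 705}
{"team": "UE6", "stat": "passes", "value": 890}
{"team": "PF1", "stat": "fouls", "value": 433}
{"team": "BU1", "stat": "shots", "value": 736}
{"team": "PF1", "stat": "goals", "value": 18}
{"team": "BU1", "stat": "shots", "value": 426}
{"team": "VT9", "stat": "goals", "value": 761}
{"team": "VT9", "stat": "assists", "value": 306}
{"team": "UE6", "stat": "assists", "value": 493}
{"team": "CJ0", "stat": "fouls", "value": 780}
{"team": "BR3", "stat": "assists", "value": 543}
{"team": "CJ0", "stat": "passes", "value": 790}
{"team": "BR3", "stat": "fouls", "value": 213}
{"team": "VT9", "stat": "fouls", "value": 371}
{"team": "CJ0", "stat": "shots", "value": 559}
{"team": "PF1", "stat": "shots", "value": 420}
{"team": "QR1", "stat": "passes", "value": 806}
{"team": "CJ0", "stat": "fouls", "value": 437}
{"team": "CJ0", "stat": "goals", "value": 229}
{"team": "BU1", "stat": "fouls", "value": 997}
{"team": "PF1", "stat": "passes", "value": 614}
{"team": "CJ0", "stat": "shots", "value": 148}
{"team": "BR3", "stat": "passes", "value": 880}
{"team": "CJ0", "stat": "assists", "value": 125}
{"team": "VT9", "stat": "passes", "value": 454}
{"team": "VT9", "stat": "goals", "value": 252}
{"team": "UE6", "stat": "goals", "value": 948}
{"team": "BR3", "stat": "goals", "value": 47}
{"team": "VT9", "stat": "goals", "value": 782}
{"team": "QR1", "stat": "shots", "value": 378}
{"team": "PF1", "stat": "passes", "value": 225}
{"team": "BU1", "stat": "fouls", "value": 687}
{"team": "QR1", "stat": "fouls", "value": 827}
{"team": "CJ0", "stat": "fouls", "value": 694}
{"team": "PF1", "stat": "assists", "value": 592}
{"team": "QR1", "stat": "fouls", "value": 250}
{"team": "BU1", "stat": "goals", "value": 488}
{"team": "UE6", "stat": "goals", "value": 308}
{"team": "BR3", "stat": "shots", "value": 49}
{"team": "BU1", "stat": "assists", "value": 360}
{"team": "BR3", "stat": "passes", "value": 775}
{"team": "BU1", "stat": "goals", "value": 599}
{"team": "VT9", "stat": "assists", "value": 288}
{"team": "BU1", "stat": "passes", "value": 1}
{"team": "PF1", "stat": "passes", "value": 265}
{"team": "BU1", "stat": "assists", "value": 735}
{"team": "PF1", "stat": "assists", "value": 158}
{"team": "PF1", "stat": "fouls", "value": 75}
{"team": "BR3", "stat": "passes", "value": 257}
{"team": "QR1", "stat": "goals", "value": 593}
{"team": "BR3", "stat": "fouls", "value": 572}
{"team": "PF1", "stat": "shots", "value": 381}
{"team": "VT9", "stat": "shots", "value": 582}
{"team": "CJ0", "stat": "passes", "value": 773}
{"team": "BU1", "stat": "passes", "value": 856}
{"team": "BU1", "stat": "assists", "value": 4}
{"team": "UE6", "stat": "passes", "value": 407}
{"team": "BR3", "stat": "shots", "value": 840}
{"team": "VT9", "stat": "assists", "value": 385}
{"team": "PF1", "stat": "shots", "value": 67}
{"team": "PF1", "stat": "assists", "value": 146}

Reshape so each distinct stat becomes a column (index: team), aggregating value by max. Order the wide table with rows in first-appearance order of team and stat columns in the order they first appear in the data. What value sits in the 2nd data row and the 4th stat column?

890

With rows in first-appearance order of team, row 2 is team=UE6. stat columns in first-appearance order: goals, fouls, shots, passes, assists; column 4 is passes.
Long rows with team=UE6, stat=passes: max(119, 890, 407) = 890.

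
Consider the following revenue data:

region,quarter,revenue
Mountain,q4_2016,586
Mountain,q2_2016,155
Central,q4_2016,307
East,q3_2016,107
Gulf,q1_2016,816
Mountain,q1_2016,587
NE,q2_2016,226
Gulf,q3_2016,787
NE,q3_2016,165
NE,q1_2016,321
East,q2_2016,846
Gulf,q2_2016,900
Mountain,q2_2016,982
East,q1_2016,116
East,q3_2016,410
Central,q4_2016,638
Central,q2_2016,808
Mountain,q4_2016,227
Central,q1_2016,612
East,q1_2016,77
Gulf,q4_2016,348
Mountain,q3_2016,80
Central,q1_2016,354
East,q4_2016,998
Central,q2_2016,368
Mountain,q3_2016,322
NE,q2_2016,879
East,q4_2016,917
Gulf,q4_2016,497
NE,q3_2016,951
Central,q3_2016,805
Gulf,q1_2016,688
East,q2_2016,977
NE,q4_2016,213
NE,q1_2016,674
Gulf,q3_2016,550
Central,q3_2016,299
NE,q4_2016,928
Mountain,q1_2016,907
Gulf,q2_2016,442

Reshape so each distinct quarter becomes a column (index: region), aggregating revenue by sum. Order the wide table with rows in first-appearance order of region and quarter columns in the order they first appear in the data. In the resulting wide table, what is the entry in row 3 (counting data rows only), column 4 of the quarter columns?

With rows in first-appearance order of region, row 3 is region=East. quarter columns in first-appearance order: q4_2016, q2_2016, q3_2016, q1_2016; column 4 is q1_2016.
Long rows with region=East, quarter=q1_2016: 116 + 77 = 193.

193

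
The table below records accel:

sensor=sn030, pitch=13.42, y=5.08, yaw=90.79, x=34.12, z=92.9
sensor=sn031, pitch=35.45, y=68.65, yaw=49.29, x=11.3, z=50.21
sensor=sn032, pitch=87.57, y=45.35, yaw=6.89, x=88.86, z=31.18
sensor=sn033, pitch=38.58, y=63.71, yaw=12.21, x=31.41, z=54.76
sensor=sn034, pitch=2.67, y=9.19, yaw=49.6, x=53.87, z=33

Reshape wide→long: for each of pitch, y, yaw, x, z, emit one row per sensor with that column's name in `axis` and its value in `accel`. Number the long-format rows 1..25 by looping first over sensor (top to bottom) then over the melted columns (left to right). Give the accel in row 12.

25 rows total (5 × 5). Row 12: index ⌊(12-1)/5⌋ = 2 into sensor → sn032; (12-1) mod 5 = 1 into the melted columns → y.
So row 12 is (sn032, y, 45.35); accel = 45.35.

45.35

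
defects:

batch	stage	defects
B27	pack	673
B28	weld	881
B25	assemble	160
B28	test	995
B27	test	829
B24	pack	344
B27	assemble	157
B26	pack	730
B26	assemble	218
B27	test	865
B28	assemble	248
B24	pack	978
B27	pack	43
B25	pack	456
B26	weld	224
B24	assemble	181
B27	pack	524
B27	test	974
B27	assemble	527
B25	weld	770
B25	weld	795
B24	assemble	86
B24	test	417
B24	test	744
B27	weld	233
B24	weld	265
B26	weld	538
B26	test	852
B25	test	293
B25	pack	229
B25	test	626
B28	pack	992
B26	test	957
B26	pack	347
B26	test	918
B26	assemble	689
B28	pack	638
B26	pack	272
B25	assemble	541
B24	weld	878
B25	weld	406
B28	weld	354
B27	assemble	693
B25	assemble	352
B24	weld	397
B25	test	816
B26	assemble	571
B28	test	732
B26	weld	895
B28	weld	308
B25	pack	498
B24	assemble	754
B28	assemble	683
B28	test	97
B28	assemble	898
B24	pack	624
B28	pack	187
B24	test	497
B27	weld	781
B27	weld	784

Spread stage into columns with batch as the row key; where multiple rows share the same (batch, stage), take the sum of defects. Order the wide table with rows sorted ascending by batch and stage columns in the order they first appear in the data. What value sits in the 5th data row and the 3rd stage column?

1829

With rows sorted ascending by batch, row 5 is batch=B28. stage columns in first-appearance order: pack, weld, assemble, test; column 3 is assemble.
Long rows with batch=B28, stage=assemble: 248 + 683 + 898 = 1829.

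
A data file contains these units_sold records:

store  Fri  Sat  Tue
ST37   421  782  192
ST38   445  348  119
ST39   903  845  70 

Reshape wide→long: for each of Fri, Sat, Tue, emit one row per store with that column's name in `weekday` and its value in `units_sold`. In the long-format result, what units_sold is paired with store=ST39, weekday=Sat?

Unpivoting turns each (store, wide-column) pair into one long row.
The wide cell at row ST39, column Sat holds 845, so the long row (ST39, Sat) has units_sold=845.

845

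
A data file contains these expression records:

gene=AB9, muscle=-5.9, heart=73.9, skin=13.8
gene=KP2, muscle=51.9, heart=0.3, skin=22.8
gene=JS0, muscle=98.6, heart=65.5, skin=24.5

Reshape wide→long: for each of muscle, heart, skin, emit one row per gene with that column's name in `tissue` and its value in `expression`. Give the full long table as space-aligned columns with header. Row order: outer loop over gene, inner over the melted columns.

Each (gene, column) pair becomes one row: 3 × 3 = 9 rows.
For example, (AB9, muscle) → expression=-5.9.

gene  tissue  expression
AB9   muscle  -5.9      
AB9   heart   73.9      
AB9   skin    13.8      
KP2   muscle  51.9      
KP2   heart   0.3       
KP2   skin    22.8      
JS0   muscle  98.6      
JS0   heart   65.5      
JS0   skin    24.5      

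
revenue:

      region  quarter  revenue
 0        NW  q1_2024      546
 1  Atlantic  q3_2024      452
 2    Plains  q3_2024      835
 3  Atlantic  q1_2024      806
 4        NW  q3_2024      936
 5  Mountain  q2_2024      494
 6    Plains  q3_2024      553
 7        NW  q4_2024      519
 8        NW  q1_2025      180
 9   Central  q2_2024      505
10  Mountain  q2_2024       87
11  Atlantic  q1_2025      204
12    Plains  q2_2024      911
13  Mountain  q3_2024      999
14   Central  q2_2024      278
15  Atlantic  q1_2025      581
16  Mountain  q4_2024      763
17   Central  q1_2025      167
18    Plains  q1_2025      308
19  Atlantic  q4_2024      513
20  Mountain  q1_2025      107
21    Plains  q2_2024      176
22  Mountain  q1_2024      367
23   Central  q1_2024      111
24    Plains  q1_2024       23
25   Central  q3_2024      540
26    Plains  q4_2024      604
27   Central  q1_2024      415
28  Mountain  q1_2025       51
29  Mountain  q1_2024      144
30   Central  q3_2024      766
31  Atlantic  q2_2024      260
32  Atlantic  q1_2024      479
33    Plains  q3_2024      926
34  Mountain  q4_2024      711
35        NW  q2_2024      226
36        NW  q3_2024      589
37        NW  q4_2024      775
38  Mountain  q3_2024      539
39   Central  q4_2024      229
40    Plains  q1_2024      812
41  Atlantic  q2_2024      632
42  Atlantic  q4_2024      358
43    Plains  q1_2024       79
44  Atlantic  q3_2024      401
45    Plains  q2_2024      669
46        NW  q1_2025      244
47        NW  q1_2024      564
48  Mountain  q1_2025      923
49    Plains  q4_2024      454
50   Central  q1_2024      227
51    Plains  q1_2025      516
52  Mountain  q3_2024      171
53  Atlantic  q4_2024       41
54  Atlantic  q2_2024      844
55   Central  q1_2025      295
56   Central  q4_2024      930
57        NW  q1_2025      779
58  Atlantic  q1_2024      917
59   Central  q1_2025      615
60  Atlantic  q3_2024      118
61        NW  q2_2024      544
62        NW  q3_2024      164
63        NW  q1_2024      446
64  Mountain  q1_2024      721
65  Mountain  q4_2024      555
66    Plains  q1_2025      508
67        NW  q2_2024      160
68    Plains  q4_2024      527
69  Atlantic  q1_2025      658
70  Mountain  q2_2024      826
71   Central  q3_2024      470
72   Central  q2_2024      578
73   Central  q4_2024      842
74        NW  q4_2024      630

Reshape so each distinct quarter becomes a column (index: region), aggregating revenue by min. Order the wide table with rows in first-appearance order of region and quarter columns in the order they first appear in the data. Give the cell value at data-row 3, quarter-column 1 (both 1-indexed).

With rows in first-appearance order of region, row 3 is region=Plains. quarter columns in first-appearance order: q1_2024, q3_2024, q2_2024, q4_2024, q1_2025; column 1 is q1_2024.
Long rows with region=Plains, quarter=q1_2024: min(23, 812, 79) = 23.

23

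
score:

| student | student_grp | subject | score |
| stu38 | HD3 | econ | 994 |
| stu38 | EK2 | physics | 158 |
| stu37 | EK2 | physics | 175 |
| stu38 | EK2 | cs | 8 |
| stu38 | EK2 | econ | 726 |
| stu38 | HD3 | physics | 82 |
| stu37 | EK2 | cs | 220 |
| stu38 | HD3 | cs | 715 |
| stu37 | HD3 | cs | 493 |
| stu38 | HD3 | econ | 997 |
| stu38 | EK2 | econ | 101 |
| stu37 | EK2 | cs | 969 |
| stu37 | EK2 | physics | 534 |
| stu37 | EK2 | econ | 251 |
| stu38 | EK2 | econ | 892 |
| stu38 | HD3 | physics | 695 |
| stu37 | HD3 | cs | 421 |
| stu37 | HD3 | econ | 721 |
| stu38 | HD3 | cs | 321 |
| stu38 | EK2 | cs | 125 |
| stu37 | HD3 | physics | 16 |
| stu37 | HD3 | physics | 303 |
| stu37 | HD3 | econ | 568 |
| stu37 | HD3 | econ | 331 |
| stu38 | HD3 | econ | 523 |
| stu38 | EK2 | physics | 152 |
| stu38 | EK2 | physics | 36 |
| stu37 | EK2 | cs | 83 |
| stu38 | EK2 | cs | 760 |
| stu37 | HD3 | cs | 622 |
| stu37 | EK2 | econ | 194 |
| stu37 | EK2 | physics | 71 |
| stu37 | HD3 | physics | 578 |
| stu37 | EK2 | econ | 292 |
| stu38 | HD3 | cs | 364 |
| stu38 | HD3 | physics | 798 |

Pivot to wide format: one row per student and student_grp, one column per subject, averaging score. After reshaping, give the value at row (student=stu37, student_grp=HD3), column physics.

299

Rows with student=stu37, student_grp=HD3 and subject=physics: score values are 16, 303, 578.
(16 + 303 + 578) / 3 = 299.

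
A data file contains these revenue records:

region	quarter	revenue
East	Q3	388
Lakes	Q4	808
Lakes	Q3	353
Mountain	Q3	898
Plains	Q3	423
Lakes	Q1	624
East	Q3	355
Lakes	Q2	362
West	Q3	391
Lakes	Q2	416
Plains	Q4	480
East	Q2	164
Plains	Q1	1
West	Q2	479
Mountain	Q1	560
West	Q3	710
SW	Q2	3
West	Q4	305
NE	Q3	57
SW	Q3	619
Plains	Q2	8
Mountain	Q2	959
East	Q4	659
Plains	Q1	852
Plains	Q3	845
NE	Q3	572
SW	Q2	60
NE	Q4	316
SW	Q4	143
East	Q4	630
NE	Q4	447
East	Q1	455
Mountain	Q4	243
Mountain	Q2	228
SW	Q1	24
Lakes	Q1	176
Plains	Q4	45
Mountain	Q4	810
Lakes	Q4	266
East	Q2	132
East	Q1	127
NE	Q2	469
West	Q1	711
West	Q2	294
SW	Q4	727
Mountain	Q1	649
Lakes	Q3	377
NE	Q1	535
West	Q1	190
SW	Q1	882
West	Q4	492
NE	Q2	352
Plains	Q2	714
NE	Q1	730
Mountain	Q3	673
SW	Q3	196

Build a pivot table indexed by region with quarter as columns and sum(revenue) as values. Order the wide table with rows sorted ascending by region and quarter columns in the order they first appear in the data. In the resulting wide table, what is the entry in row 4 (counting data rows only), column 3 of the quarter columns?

1265

With rows sorted ascending by region, row 4 is region=NE. quarter columns in first-appearance order: Q3, Q4, Q1, Q2; column 3 is Q1.
Long rows with region=NE, quarter=Q1: 535 + 730 = 1265.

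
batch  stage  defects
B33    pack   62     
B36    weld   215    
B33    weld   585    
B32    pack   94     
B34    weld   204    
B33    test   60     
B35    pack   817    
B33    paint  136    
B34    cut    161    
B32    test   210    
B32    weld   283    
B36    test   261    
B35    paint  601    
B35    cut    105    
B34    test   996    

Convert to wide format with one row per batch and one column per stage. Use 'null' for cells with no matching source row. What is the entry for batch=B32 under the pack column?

94

The long row with batch=B32, stage=pack has defects=94.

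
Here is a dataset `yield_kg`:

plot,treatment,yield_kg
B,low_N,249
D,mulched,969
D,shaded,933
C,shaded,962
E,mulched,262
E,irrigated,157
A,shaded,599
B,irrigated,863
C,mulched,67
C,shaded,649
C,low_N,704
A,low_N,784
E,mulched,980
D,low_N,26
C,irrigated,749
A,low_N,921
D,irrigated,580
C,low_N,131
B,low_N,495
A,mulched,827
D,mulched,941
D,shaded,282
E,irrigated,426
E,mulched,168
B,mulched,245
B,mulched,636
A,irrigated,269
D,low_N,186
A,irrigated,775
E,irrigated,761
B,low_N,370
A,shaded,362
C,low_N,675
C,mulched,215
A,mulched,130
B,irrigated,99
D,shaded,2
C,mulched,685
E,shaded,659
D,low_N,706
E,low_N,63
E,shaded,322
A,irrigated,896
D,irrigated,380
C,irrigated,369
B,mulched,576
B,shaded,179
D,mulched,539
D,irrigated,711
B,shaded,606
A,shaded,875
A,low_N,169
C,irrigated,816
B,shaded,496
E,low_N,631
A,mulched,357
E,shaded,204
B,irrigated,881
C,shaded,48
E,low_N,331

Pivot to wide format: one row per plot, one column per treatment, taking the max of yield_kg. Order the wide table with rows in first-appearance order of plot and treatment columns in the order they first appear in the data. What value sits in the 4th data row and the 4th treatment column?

761

With rows in first-appearance order of plot, row 4 is plot=E. treatment columns in first-appearance order: low_N, mulched, shaded, irrigated; column 4 is irrigated.
Long rows with plot=E, treatment=irrigated: max(157, 426, 761) = 761.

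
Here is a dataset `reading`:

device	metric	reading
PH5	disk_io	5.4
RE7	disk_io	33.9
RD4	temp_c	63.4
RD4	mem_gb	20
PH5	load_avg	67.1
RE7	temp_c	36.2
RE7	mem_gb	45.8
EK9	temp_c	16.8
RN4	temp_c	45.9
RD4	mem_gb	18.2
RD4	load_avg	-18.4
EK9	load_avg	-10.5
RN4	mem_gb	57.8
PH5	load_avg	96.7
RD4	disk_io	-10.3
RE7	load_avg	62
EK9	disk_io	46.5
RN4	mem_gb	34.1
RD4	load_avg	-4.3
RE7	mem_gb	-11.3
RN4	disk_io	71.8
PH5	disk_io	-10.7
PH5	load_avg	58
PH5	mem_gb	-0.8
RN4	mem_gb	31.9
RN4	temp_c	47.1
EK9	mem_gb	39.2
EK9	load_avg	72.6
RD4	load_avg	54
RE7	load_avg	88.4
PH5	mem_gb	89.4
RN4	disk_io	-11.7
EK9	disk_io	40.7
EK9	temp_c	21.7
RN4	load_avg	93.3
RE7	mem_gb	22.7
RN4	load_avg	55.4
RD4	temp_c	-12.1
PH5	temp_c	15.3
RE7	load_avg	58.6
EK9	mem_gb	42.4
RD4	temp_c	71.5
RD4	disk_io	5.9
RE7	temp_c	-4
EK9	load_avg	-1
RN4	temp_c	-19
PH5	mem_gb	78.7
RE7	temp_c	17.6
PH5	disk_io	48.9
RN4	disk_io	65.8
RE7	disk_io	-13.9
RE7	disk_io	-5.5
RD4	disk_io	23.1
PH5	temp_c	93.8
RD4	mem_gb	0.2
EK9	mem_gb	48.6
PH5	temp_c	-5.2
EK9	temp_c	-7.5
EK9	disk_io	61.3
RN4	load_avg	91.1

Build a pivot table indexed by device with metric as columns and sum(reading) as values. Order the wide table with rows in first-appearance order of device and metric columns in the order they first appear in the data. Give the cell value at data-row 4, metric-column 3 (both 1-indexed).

130.2

With rows in first-appearance order of device, row 4 is device=EK9. metric columns in first-appearance order: disk_io, temp_c, mem_gb, load_avg; column 3 is mem_gb.
Long rows with device=EK9, metric=mem_gb: 39.2 + 42.4 + 48.6 = 130.2.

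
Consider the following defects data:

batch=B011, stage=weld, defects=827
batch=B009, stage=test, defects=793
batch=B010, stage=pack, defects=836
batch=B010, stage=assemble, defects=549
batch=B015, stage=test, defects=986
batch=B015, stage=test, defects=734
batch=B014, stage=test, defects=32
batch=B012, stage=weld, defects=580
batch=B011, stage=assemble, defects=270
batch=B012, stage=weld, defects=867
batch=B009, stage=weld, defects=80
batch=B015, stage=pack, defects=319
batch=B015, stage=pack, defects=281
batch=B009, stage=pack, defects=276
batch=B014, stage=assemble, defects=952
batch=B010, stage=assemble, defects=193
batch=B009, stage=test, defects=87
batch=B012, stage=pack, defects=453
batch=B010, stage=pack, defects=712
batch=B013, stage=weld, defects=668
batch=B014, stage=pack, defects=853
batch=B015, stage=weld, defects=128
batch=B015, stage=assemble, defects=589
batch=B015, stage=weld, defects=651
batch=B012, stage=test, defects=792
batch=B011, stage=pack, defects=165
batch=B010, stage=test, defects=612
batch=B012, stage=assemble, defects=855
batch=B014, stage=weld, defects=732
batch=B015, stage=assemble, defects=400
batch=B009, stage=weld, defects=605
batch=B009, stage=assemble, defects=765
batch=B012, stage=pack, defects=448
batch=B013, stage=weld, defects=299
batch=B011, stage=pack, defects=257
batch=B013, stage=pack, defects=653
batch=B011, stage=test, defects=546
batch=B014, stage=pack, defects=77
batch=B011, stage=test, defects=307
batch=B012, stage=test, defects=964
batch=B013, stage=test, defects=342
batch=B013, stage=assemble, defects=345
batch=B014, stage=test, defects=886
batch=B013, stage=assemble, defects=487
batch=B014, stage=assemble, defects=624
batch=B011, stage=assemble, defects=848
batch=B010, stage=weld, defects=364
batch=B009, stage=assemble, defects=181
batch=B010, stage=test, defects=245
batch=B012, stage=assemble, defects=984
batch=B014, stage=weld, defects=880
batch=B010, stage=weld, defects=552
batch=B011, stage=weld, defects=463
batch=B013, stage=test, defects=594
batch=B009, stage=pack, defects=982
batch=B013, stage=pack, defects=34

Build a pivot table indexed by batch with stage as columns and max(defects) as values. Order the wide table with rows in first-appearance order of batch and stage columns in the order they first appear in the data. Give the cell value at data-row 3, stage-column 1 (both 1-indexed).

552

With rows in first-appearance order of batch, row 3 is batch=B010. stage columns in first-appearance order: weld, test, pack, assemble; column 1 is weld.
Long rows with batch=B010, stage=weld: max(364, 552) = 552.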